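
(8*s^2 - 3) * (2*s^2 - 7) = 16*s^4 - 62*s^2 + 21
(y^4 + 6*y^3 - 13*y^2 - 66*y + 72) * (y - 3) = y^5 + 3*y^4 - 31*y^3 - 27*y^2 + 270*y - 216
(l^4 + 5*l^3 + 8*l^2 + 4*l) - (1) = l^4 + 5*l^3 + 8*l^2 + 4*l - 1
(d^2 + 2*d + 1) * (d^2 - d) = d^4 + d^3 - d^2 - d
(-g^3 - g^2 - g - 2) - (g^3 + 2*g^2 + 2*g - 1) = -2*g^3 - 3*g^2 - 3*g - 1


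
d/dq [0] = 0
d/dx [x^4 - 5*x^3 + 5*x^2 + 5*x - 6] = 4*x^3 - 15*x^2 + 10*x + 5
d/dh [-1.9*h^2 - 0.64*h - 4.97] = -3.8*h - 0.64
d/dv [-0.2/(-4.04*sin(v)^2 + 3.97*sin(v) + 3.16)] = (0.794 - 1.616*sin(v))*cos(v)/(-4.04*sin(v)^2 + 3.97*sin(v) + 3.16)^2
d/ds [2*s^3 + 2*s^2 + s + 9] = 6*s^2 + 4*s + 1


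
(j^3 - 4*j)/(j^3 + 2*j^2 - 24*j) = (j^2 - 4)/(j^2 + 2*j - 24)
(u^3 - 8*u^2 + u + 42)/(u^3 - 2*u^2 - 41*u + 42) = (u^2 - u - 6)/(u^2 + 5*u - 6)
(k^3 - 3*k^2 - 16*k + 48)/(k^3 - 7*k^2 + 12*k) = (k + 4)/k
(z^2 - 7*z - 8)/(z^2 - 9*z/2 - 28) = 2*(z + 1)/(2*z + 7)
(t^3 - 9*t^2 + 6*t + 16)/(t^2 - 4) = (t^2 - 7*t - 8)/(t + 2)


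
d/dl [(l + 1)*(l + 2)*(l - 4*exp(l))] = -4*l^2*exp(l) + 3*l^2 - 20*l*exp(l) + 6*l - 20*exp(l) + 2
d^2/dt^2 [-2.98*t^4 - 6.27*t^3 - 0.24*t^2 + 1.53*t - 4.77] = -35.76*t^2 - 37.62*t - 0.48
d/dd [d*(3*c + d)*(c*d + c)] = c*(6*c*d + 3*c + 3*d^2 + 2*d)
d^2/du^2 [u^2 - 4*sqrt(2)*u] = 2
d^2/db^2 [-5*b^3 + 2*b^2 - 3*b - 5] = 4 - 30*b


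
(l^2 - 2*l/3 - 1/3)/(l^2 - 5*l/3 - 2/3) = (l - 1)/(l - 2)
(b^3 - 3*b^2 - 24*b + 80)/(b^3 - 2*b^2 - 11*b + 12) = (b^2 + b - 20)/(b^2 + 2*b - 3)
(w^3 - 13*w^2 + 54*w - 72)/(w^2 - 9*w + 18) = w - 4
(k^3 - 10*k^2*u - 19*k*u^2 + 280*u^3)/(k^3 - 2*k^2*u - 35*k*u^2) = (k - 8*u)/k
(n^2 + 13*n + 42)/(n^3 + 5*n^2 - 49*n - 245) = (n + 6)/(n^2 - 2*n - 35)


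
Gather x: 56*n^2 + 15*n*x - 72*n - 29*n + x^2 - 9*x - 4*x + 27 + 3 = 56*n^2 - 101*n + x^2 + x*(15*n - 13) + 30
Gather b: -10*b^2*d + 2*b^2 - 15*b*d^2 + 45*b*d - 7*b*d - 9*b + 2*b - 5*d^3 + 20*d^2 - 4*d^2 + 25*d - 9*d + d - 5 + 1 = b^2*(2 - 10*d) + b*(-15*d^2 + 38*d - 7) - 5*d^3 + 16*d^2 + 17*d - 4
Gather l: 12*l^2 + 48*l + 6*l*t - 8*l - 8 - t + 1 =12*l^2 + l*(6*t + 40) - t - 7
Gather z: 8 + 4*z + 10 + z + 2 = 5*z + 20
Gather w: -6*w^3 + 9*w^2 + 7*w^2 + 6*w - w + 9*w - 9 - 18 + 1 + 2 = -6*w^3 + 16*w^2 + 14*w - 24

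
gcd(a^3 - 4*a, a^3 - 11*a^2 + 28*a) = a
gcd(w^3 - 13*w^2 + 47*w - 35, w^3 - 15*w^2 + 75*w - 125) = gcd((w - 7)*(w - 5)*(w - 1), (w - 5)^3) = w - 5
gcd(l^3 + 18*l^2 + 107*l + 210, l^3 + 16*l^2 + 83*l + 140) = l^2 + 12*l + 35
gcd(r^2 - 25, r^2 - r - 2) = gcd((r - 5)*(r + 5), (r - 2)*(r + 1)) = 1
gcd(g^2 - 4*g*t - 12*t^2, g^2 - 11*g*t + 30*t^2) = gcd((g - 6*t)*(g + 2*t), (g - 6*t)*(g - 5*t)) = -g + 6*t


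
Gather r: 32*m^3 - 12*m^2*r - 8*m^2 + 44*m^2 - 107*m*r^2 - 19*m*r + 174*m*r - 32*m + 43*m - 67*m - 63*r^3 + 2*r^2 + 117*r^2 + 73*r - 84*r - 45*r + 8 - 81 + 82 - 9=32*m^3 + 36*m^2 - 56*m - 63*r^3 + r^2*(119 - 107*m) + r*(-12*m^2 + 155*m - 56)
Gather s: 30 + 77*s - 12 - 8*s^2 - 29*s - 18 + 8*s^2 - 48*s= 0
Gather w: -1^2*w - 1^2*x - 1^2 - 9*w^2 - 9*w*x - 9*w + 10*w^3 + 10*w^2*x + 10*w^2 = 10*w^3 + w^2*(10*x + 1) + w*(-9*x - 10) - x - 1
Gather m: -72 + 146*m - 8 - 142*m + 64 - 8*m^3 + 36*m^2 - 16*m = -8*m^3 + 36*m^2 - 12*m - 16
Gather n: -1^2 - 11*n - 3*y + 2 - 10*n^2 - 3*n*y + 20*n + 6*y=-10*n^2 + n*(9 - 3*y) + 3*y + 1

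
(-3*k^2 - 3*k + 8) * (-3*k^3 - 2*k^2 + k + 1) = 9*k^5 + 15*k^4 - 21*k^3 - 22*k^2 + 5*k + 8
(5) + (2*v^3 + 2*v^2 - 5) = 2*v^3 + 2*v^2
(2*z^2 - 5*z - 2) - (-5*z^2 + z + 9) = 7*z^2 - 6*z - 11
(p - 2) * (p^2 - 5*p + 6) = p^3 - 7*p^2 + 16*p - 12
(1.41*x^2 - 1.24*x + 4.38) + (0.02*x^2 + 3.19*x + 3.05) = 1.43*x^2 + 1.95*x + 7.43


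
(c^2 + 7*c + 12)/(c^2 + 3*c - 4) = (c + 3)/(c - 1)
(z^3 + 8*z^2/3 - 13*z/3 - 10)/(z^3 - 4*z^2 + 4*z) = (z^2 + 14*z/3 + 5)/(z*(z - 2))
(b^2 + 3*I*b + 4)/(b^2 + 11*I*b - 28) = (b - I)/(b + 7*I)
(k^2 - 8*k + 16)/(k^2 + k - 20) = (k - 4)/(k + 5)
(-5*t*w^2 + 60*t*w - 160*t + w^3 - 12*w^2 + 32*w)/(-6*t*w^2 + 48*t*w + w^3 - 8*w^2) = (5*t*w - 20*t - w^2 + 4*w)/(w*(6*t - w))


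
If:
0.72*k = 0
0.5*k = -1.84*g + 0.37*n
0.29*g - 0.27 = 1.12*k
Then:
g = 0.93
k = 0.00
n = 4.63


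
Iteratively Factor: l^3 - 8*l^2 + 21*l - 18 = (l - 3)*(l^2 - 5*l + 6) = (l - 3)*(l - 2)*(l - 3)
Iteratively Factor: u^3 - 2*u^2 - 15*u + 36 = (u - 3)*(u^2 + u - 12) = (u - 3)*(u + 4)*(u - 3)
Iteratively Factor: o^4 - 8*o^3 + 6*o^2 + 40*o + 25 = (o + 1)*(o^3 - 9*o^2 + 15*o + 25) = (o - 5)*(o + 1)*(o^2 - 4*o - 5) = (o - 5)*(o + 1)^2*(o - 5)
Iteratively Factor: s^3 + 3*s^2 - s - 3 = (s + 3)*(s^2 - 1) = (s + 1)*(s + 3)*(s - 1)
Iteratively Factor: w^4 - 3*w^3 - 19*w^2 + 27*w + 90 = (w + 2)*(w^3 - 5*w^2 - 9*w + 45) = (w - 5)*(w + 2)*(w^2 - 9) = (w - 5)*(w + 2)*(w + 3)*(w - 3)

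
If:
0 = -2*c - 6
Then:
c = -3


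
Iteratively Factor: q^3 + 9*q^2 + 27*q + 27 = (q + 3)*(q^2 + 6*q + 9) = (q + 3)^2*(q + 3)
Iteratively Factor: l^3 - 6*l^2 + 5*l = (l)*(l^2 - 6*l + 5) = l*(l - 5)*(l - 1)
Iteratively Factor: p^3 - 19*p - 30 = (p + 3)*(p^2 - 3*p - 10) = (p - 5)*(p + 3)*(p + 2)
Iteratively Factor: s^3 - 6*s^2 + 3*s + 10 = (s - 2)*(s^2 - 4*s - 5) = (s - 2)*(s + 1)*(s - 5)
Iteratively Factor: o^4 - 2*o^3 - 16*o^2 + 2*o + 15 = (o + 1)*(o^3 - 3*o^2 - 13*o + 15) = (o - 1)*(o + 1)*(o^2 - 2*o - 15) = (o - 1)*(o + 1)*(o + 3)*(o - 5)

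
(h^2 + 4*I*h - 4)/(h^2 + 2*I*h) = (h + 2*I)/h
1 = 1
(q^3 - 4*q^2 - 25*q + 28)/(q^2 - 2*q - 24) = (q^2 - 8*q + 7)/(q - 6)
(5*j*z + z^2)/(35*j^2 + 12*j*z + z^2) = z/(7*j + z)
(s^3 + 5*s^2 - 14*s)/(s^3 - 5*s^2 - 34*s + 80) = s*(s + 7)/(s^2 - 3*s - 40)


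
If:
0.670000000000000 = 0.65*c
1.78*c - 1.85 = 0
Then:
No Solution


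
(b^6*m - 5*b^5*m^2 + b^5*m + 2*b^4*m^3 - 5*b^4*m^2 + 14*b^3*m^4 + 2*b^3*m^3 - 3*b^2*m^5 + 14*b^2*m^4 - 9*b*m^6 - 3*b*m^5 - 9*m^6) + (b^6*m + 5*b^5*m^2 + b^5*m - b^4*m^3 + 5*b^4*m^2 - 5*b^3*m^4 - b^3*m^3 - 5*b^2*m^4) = 2*b^6*m + 2*b^5*m + b^4*m^3 + 9*b^3*m^4 + b^3*m^3 - 3*b^2*m^5 + 9*b^2*m^4 - 9*b*m^6 - 3*b*m^5 - 9*m^6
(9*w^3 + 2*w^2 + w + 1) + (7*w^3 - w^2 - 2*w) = 16*w^3 + w^2 - w + 1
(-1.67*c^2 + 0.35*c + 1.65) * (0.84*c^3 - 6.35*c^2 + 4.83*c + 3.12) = -1.4028*c^5 + 10.8985*c^4 - 8.9026*c^3 - 13.9974*c^2 + 9.0615*c + 5.148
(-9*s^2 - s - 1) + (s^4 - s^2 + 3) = s^4 - 10*s^2 - s + 2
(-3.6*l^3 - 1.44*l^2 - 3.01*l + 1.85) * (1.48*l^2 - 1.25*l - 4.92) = -5.328*l^5 + 2.3688*l^4 + 15.0572*l^3 + 13.5853*l^2 + 12.4967*l - 9.102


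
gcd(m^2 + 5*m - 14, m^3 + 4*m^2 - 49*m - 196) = m + 7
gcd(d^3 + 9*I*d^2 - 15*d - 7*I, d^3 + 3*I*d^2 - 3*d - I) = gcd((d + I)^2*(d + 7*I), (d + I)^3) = d^2 + 2*I*d - 1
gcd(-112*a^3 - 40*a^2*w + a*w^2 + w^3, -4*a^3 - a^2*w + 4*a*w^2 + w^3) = 4*a + w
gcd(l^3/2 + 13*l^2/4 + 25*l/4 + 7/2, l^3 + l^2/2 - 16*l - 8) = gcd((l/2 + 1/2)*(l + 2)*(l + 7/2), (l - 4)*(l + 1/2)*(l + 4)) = 1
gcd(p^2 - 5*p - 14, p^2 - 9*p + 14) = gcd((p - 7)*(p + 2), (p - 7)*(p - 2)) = p - 7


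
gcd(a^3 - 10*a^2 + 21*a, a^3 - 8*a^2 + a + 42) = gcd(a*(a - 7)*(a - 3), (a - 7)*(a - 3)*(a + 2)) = a^2 - 10*a + 21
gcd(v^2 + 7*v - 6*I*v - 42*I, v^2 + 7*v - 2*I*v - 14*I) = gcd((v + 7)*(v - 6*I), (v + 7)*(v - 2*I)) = v + 7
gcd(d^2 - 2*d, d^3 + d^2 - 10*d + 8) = d - 2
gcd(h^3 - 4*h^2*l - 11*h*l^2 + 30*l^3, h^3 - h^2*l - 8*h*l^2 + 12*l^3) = h^2 + h*l - 6*l^2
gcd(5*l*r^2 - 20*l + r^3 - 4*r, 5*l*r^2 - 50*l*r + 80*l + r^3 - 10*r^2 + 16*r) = 5*l*r - 10*l + r^2 - 2*r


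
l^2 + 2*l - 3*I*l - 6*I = (l + 2)*(l - 3*I)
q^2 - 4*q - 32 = (q - 8)*(q + 4)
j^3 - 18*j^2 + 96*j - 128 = (j - 8)^2*(j - 2)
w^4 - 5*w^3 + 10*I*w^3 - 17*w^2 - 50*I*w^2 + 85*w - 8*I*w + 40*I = (w - 5)*(w + I)^2*(w + 8*I)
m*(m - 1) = m^2 - m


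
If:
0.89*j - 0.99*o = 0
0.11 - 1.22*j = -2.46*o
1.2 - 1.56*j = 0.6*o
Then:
No Solution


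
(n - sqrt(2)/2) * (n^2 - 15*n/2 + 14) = n^3 - 15*n^2/2 - sqrt(2)*n^2/2 + 15*sqrt(2)*n/4 + 14*n - 7*sqrt(2)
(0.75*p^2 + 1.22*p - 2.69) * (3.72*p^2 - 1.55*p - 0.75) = 2.79*p^4 + 3.3759*p^3 - 12.4603*p^2 + 3.2545*p + 2.0175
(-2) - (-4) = 2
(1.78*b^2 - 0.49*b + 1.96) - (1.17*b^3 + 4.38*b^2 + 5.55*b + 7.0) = -1.17*b^3 - 2.6*b^2 - 6.04*b - 5.04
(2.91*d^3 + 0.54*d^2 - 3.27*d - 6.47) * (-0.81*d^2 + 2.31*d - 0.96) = -2.3571*d^5 + 6.2847*d^4 + 1.1025*d^3 - 2.8314*d^2 - 11.8065*d + 6.2112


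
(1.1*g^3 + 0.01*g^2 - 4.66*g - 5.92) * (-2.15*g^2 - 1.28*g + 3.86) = -2.365*g^5 - 1.4295*g^4 + 14.2522*g^3 + 18.7314*g^2 - 10.41*g - 22.8512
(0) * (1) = 0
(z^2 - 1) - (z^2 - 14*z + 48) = 14*z - 49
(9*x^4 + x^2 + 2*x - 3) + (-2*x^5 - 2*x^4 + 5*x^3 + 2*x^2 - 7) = -2*x^5 + 7*x^4 + 5*x^3 + 3*x^2 + 2*x - 10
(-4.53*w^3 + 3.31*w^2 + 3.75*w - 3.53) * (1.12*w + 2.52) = -5.0736*w^4 - 7.7084*w^3 + 12.5412*w^2 + 5.4964*w - 8.8956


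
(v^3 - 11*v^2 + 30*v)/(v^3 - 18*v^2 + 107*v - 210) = v/(v - 7)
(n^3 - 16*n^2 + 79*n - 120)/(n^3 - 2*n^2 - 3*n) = (n^2 - 13*n + 40)/(n*(n + 1))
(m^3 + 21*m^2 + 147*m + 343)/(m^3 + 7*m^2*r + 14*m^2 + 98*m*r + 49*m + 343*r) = (m + 7)/(m + 7*r)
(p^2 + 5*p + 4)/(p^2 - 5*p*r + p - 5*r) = (p + 4)/(p - 5*r)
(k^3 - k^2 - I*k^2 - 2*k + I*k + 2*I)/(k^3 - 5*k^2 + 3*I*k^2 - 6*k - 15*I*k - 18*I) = (k^2 - k*(2 + I) + 2*I)/(k^2 + 3*k*(-2 + I) - 18*I)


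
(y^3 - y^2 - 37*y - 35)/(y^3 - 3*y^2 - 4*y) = (y^2 - 2*y - 35)/(y*(y - 4))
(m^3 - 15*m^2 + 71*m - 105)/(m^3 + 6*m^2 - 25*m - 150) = (m^2 - 10*m + 21)/(m^2 + 11*m + 30)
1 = 1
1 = 1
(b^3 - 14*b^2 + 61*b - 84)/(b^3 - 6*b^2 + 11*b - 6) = (b^2 - 11*b + 28)/(b^2 - 3*b + 2)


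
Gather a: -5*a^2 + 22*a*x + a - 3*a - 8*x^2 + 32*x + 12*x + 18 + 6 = -5*a^2 + a*(22*x - 2) - 8*x^2 + 44*x + 24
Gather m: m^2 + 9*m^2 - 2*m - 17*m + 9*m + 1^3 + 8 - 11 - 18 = 10*m^2 - 10*m - 20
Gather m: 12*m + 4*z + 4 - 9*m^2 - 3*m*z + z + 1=-9*m^2 + m*(12 - 3*z) + 5*z + 5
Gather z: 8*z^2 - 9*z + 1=8*z^2 - 9*z + 1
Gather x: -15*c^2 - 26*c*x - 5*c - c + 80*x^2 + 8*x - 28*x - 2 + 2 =-15*c^2 - 6*c + 80*x^2 + x*(-26*c - 20)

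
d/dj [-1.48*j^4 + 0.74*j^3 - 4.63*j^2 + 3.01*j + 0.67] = -5.92*j^3 + 2.22*j^2 - 9.26*j + 3.01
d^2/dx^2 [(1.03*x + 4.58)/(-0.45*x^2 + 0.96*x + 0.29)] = ((0.9*x - 0.96)*(1.03*x + 4.58)*(1.8*x - 1.92) + (2.781*x + 2.1444)*(-0.45*x^2 + 0.96*x + 0.29))/(-0.45*x^2 + 0.96*x + 0.29)^3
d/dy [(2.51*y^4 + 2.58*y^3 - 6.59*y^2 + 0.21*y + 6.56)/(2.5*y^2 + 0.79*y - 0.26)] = (12.55*y^5 + 12.3987*y^4 + 1.466*y^3 - 7.7435*y^2 - 29.3732*y - 5.237)/(6.25*y^4 + 3.95*y^3 - 0.6759*y^2 - 0.4108*y + 0.0676)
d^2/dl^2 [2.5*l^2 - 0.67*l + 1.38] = 5.00000000000000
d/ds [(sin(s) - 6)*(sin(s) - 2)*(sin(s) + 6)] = (3*sin(s)^2 - 4*sin(s) - 36)*cos(s)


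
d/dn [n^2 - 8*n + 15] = 2*n - 8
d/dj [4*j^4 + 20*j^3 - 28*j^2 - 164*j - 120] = 16*j^3 + 60*j^2 - 56*j - 164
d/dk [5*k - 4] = 5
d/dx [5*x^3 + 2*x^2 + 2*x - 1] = 15*x^2 + 4*x + 2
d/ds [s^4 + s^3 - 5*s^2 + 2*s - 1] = 4*s^3 + 3*s^2 - 10*s + 2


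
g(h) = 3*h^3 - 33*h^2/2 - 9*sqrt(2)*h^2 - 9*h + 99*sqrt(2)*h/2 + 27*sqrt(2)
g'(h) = 9*h^2 - 33*h - 18*sqrt(2)*h - 9 + 99*sqrt(2)/2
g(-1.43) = -117.59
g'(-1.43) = 163.00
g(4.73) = -9.71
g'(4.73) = -14.14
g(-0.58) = -7.62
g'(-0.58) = 97.94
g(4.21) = 0.83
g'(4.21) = -25.58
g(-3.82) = -788.58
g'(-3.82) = 415.64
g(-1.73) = -170.36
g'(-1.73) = 189.07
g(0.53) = 62.75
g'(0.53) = 32.55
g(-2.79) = -424.68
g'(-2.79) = 294.15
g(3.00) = 39.14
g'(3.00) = -33.36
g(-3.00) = -488.88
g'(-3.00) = 317.37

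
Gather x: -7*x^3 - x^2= -7*x^3 - x^2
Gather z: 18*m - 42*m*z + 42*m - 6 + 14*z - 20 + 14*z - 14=60*m + z*(28 - 42*m) - 40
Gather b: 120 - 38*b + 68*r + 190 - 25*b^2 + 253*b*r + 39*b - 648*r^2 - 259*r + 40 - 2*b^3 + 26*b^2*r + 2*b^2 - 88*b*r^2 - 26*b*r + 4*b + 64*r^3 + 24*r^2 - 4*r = -2*b^3 + b^2*(26*r - 23) + b*(-88*r^2 + 227*r + 5) + 64*r^3 - 624*r^2 - 195*r + 350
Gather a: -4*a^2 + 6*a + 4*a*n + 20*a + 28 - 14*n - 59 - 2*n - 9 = -4*a^2 + a*(4*n + 26) - 16*n - 40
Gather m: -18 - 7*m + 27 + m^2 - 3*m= m^2 - 10*m + 9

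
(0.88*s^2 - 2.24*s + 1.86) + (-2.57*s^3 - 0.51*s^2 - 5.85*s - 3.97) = -2.57*s^3 + 0.37*s^2 - 8.09*s - 2.11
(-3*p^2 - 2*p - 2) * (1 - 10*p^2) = 30*p^4 + 20*p^3 + 17*p^2 - 2*p - 2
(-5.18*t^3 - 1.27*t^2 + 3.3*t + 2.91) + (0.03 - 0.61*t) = -5.18*t^3 - 1.27*t^2 + 2.69*t + 2.94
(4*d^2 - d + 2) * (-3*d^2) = -12*d^4 + 3*d^3 - 6*d^2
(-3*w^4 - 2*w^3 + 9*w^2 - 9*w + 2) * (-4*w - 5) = 12*w^5 + 23*w^4 - 26*w^3 - 9*w^2 + 37*w - 10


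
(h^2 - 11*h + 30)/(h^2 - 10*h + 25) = (h - 6)/(h - 5)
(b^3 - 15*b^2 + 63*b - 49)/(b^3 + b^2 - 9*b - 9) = (b^3 - 15*b^2 + 63*b - 49)/(b^3 + b^2 - 9*b - 9)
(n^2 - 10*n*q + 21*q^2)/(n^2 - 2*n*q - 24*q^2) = (-n^2 + 10*n*q - 21*q^2)/(-n^2 + 2*n*q + 24*q^2)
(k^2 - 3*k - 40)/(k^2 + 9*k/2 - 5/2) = 2*(k - 8)/(2*k - 1)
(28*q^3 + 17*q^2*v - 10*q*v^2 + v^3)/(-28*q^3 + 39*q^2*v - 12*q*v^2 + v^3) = (-q - v)/(q - v)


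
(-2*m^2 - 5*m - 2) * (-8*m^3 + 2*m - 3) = 16*m^5 + 40*m^4 + 12*m^3 - 4*m^2 + 11*m + 6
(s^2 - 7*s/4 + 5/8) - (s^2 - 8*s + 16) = 25*s/4 - 123/8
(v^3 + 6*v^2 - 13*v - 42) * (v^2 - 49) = v^5 + 6*v^4 - 62*v^3 - 336*v^2 + 637*v + 2058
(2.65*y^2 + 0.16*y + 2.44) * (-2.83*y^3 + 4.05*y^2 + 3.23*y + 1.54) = -7.4995*y^5 + 10.2797*y^4 + 2.3023*y^3 + 14.4798*y^2 + 8.1276*y + 3.7576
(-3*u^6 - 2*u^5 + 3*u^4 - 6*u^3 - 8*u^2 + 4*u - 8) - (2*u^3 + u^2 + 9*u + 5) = -3*u^6 - 2*u^5 + 3*u^4 - 8*u^3 - 9*u^2 - 5*u - 13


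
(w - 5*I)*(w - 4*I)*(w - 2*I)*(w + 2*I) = w^4 - 9*I*w^3 - 16*w^2 - 36*I*w - 80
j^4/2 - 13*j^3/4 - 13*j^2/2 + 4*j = j*(j/2 + 1)*(j - 8)*(j - 1/2)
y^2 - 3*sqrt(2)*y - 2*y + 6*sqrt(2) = (y - 2)*(y - 3*sqrt(2))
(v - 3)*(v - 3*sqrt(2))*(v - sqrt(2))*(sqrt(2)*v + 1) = sqrt(2)*v^4 - 7*v^3 - 3*sqrt(2)*v^3 + 2*sqrt(2)*v^2 + 21*v^2 - 6*sqrt(2)*v + 6*v - 18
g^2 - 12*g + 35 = (g - 7)*(g - 5)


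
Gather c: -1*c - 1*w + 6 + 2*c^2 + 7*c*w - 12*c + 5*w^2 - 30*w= 2*c^2 + c*(7*w - 13) + 5*w^2 - 31*w + 6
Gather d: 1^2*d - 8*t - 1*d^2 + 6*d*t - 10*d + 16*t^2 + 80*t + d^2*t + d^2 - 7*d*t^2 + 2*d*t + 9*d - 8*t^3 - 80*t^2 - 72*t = d^2*t + d*(-7*t^2 + 8*t) - 8*t^3 - 64*t^2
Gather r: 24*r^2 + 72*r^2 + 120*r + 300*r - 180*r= 96*r^2 + 240*r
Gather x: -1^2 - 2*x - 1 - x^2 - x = -x^2 - 3*x - 2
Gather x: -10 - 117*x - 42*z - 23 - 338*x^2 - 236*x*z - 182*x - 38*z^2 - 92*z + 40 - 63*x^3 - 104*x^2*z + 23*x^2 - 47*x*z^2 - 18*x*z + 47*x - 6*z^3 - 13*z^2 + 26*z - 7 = -63*x^3 + x^2*(-104*z - 315) + x*(-47*z^2 - 254*z - 252) - 6*z^3 - 51*z^2 - 108*z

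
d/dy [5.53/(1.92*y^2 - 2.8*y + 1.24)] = (15.484 - 21.2352*y)/(1.92*y^2 - 2.8*y + 1.24)^2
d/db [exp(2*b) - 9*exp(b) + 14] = (2*exp(b) - 9)*exp(b)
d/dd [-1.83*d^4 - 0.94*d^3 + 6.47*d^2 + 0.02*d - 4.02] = -7.32*d^3 - 2.82*d^2 + 12.94*d + 0.02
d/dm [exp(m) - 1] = exp(m)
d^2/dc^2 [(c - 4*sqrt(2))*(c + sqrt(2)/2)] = 2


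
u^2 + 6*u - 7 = (u - 1)*(u + 7)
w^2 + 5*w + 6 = (w + 2)*(w + 3)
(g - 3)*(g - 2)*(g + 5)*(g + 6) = g^4 + 6*g^3 - 19*g^2 - 84*g + 180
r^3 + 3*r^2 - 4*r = r*(r - 1)*(r + 4)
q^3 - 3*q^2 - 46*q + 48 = (q - 8)*(q - 1)*(q + 6)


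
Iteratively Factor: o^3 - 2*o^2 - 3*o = (o + 1)*(o^2 - 3*o) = o*(o + 1)*(o - 3)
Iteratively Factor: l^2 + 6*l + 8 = (l + 4)*(l + 2)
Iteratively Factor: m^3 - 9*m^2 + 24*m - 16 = (m - 1)*(m^2 - 8*m + 16) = (m - 4)*(m - 1)*(m - 4)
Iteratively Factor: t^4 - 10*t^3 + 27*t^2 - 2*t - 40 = (t - 5)*(t^3 - 5*t^2 + 2*t + 8) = (t - 5)*(t + 1)*(t^2 - 6*t + 8) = (t - 5)*(t - 4)*(t + 1)*(t - 2)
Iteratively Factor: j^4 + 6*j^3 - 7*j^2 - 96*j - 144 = (j + 3)*(j^3 + 3*j^2 - 16*j - 48) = (j + 3)^2*(j^2 - 16) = (j + 3)^2*(j + 4)*(j - 4)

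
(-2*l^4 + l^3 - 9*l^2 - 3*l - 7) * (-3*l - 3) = 6*l^5 + 3*l^4 + 24*l^3 + 36*l^2 + 30*l + 21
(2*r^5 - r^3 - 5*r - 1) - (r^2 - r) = 2*r^5 - r^3 - r^2 - 4*r - 1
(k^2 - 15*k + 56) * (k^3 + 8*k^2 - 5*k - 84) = k^5 - 7*k^4 - 69*k^3 + 439*k^2 + 980*k - 4704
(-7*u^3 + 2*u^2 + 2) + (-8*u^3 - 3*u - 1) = -15*u^3 + 2*u^2 - 3*u + 1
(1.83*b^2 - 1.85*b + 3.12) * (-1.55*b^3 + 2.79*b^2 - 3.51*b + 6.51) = -2.8365*b^5 + 7.9732*b^4 - 16.4208*b^3 + 27.1116*b^2 - 22.9947*b + 20.3112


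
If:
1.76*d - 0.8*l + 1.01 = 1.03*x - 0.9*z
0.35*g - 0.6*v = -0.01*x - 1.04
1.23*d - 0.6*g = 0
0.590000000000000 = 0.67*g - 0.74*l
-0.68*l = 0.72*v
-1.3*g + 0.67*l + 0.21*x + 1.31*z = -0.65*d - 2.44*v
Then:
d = -0.33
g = -0.68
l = -1.41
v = 1.33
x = -0.41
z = -2.20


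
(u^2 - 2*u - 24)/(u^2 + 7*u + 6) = (u^2 - 2*u - 24)/(u^2 + 7*u + 6)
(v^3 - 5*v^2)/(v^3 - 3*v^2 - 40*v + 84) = v^2*(v - 5)/(v^3 - 3*v^2 - 40*v + 84)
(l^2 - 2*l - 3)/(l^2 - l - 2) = (l - 3)/(l - 2)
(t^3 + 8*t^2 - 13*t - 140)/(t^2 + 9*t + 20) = (t^2 + 3*t - 28)/(t + 4)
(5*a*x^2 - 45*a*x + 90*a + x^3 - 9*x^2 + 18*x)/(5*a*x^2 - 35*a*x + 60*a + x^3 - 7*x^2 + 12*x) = (x - 6)/(x - 4)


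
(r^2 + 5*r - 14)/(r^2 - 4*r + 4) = (r + 7)/(r - 2)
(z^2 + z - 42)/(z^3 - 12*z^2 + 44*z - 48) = (z + 7)/(z^2 - 6*z + 8)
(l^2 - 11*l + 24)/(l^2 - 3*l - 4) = (-l^2 + 11*l - 24)/(-l^2 + 3*l + 4)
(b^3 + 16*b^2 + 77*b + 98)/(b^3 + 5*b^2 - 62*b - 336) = (b^2 + 9*b + 14)/(b^2 - 2*b - 48)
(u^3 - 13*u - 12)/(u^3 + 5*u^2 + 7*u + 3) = (u - 4)/(u + 1)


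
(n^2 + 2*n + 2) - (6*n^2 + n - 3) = -5*n^2 + n + 5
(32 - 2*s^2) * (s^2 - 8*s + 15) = -2*s^4 + 16*s^3 + 2*s^2 - 256*s + 480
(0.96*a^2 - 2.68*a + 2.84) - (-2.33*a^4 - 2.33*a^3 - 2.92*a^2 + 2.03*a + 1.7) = 2.33*a^4 + 2.33*a^3 + 3.88*a^2 - 4.71*a + 1.14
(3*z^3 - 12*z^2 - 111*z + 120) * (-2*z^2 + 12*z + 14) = -6*z^5 + 60*z^4 + 120*z^3 - 1740*z^2 - 114*z + 1680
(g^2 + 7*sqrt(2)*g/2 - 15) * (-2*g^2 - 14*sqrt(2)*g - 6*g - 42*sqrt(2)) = -2*g^4 - 21*sqrt(2)*g^3 - 6*g^3 - 63*sqrt(2)*g^2 - 68*g^2 - 204*g + 210*sqrt(2)*g + 630*sqrt(2)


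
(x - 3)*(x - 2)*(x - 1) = x^3 - 6*x^2 + 11*x - 6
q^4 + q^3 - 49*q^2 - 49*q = q*(q - 7)*(q + 1)*(q + 7)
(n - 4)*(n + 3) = n^2 - n - 12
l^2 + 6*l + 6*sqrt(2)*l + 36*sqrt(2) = (l + 6)*(l + 6*sqrt(2))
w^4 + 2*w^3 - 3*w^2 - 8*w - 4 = (w - 2)*(w + 1)^2*(w + 2)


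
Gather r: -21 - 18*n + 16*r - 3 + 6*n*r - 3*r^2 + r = -18*n - 3*r^2 + r*(6*n + 17) - 24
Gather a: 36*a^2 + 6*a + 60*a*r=36*a^2 + a*(60*r + 6)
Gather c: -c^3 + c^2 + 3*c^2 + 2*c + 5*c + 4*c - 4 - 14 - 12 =-c^3 + 4*c^2 + 11*c - 30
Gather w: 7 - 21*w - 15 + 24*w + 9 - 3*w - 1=0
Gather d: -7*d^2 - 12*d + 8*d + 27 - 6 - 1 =-7*d^2 - 4*d + 20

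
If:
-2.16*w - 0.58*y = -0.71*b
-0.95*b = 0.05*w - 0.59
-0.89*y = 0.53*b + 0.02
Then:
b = 0.61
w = 0.30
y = -0.38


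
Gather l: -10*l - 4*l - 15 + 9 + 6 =-14*l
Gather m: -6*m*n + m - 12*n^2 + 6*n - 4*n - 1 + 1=m*(1 - 6*n) - 12*n^2 + 2*n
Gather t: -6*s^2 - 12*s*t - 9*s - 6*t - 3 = -6*s^2 - 9*s + t*(-12*s - 6) - 3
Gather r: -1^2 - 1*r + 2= 1 - r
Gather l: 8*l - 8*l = 0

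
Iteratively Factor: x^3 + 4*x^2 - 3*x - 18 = (x + 3)*(x^2 + x - 6) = (x + 3)^2*(x - 2)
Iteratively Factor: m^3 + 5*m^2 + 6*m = (m + 3)*(m^2 + 2*m) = (m + 2)*(m + 3)*(m)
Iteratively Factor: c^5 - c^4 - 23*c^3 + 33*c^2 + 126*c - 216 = (c + 4)*(c^4 - 5*c^3 - 3*c^2 + 45*c - 54) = (c + 3)*(c + 4)*(c^3 - 8*c^2 + 21*c - 18) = (c - 3)*(c + 3)*(c + 4)*(c^2 - 5*c + 6) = (c - 3)*(c - 2)*(c + 3)*(c + 4)*(c - 3)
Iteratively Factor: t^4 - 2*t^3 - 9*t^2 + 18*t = (t - 2)*(t^3 - 9*t) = (t - 2)*(t + 3)*(t^2 - 3*t) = t*(t - 2)*(t + 3)*(t - 3)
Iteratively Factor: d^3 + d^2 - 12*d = (d)*(d^2 + d - 12) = d*(d - 3)*(d + 4)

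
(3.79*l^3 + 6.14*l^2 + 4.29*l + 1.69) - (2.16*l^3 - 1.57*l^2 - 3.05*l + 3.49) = 1.63*l^3 + 7.71*l^2 + 7.34*l - 1.8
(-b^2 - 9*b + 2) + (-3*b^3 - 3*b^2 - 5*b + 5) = -3*b^3 - 4*b^2 - 14*b + 7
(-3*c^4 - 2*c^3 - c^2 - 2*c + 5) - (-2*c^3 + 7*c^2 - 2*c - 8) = -3*c^4 - 8*c^2 + 13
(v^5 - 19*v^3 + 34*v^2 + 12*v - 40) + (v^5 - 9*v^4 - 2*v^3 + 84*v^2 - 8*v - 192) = 2*v^5 - 9*v^4 - 21*v^3 + 118*v^2 + 4*v - 232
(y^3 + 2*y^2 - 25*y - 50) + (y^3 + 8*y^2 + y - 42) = 2*y^3 + 10*y^2 - 24*y - 92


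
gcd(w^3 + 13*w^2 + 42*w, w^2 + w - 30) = w + 6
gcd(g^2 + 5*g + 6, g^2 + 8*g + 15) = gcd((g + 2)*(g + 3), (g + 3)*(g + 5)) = g + 3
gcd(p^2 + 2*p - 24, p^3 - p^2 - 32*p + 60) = p + 6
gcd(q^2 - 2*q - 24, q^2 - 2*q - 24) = q^2 - 2*q - 24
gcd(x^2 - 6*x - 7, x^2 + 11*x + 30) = 1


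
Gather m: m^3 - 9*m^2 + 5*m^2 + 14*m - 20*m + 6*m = m^3 - 4*m^2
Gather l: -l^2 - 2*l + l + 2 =-l^2 - l + 2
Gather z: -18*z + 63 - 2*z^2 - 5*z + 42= -2*z^2 - 23*z + 105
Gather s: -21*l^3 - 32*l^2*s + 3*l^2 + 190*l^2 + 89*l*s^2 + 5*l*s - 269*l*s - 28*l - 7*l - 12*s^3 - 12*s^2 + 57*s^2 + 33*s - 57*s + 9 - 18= -21*l^3 + 193*l^2 - 35*l - 12*s^3 + s^2*(89*l + 45) + s*(-32*l^2 - 264*l - 24) - 9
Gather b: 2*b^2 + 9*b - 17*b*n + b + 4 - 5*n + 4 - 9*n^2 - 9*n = 2*b^2 + b*(10 - 17*n) - 9*n^2 - 14*n + 8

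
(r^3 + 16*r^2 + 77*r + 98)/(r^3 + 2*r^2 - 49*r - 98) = (r + 7)/(r - 7)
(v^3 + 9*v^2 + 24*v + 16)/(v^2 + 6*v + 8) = (v^2 + 5*v + 4)/(v + 2)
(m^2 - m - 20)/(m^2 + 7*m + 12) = (m - 5)/(m + 3)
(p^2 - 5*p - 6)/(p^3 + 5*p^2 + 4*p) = (p - 6)/(p*(p + 4))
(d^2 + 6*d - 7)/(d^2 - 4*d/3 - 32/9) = 9*(-d^2 - 6*d + 7)/(-9*d^2 + 12*d + 32)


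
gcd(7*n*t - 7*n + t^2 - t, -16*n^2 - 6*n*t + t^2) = 1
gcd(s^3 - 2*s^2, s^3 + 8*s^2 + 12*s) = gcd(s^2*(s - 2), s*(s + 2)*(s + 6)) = s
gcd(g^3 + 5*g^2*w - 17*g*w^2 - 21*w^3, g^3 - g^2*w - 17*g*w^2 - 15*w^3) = g + w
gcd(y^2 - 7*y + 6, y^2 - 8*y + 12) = y - 6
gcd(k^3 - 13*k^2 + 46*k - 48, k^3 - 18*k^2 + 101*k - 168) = k^2 - 11*k + 24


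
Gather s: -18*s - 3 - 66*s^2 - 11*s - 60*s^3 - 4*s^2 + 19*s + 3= -60*s^3 - 70*s^2 - 10*s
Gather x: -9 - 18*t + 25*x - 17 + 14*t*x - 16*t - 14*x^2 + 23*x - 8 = -34*t - 14*x^2 + x*(14*t + 48) - 34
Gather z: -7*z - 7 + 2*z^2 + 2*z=2*z^2 - 5*z - 7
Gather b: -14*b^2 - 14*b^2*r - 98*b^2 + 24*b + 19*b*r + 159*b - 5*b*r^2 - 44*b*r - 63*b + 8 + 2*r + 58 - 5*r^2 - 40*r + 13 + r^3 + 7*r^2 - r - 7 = b^2*(-14*r - 112) + b*(-5*r^2 - 25*r + 120) + r^3 + 2*r^2 - 39*r + 72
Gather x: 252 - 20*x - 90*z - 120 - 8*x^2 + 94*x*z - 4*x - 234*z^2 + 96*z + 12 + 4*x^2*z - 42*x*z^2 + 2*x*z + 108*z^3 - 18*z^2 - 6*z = x^2*(4*z - 8) + x*(-42*z^2 + 96*z - 24) + 108*z^3 - 252*z^2 + 144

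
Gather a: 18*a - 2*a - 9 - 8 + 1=16*a - 16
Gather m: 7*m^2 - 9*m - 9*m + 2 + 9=7*m^2 - 18*m + 11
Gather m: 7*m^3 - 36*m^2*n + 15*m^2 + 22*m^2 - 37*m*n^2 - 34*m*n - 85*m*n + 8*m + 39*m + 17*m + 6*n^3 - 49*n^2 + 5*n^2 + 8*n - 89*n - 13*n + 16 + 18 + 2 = 7*m^3 + m^2*(37 - 36*n) + m*(-37*n^2 - 119*n + 64) + 6*n^3 - 44*n^2 - 94*n + 36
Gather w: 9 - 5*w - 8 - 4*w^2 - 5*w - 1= -4*w^2 - 10*w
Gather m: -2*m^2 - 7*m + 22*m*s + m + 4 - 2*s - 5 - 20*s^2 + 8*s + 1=-2*m^2 + m*(22*s - 6) - 20*s^2 + 6*s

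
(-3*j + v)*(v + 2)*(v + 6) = -3*j*v^2 - 24*j*v - 36*j + v^3 + 8*v^2 + 12*v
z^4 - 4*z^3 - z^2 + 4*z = z*(z - 4)*(z - 1)*(z + 1)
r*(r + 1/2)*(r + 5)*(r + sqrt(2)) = r^4 + sqrt(2)*r^3 + 11*r^3/2 + 5*r^2/2 + 11*sqrt(2)*r^2/2 + 5*sqrt(2)*r/2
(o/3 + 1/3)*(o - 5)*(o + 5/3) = o^3/3 - 7*o^2/9 - 35*o/9 - 25/9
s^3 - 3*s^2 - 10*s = s*(s - 5)*(s + 2)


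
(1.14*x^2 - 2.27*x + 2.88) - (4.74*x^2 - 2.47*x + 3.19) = -3.6*x^2 + 0.2*x - 0.31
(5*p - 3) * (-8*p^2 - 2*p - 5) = -40*p^3 + 14*p^2 - 19*p + 15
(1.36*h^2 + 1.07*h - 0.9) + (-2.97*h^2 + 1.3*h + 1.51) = -1.61*h^2 + 2.37*h + 0.61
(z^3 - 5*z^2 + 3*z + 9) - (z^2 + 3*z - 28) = z^3 - 6*z^2 + 37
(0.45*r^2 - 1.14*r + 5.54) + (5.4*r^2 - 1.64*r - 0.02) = 5.85*r^2 - 2.78*r + 5.52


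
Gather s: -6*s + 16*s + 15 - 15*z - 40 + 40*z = 10*s + 25*z - 25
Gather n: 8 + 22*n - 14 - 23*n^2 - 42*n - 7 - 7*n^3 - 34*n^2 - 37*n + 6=-7*n^3 - 57*n^2 - 57*n - 7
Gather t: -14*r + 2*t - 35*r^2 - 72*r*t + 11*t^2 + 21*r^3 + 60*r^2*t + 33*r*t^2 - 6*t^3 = 21*r^3 - 35*r^2 - 14*r - 6*t^3 + t^2*(33*r + 11) + t*(60*r^2 - 72*r + 2)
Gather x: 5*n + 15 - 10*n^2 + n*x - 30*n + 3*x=-10*n^2 - 25*n + x*(n + 3) + 15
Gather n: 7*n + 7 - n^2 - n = -n^2 + 6*n + 7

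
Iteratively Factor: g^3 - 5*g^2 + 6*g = (g - 3)*(g^2 - 2*g) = (g - 3)*(g - 2)*(g)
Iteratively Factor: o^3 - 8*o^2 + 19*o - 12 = (o - 3)*(o^2 - 5*o + 4) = (o - 3)*(o - 1)*(o - 4)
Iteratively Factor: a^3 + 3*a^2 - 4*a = (a - 1)*(a^2 + 4*a) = a*(a - 1)*(a + 4)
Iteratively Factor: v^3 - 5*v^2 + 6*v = (v - 2)*(v^2 - 3*v) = (v - 3)*(v - 2)*(v)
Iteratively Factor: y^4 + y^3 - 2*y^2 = (y)*(y^3 + y^2 - 2*y) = y^2*(y^2 + y - 2) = y^2*(y - 1)*(y + 2)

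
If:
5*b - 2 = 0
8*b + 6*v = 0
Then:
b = 2/5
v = -8/15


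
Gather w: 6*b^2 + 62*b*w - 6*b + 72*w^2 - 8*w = 6*b^2 - 6*b + 72*w^2 + w*(62*b - 8)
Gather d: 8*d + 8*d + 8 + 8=16*d + 16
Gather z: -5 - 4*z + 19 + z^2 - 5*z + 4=z^2 - 9*z + 18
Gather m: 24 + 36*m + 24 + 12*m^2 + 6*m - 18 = 12*m^2 + 42*m + 30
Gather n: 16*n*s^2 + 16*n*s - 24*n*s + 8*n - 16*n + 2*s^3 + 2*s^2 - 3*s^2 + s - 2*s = n*(16*s^2 - 8*s - 8) + 2*s^3 - s^2 - s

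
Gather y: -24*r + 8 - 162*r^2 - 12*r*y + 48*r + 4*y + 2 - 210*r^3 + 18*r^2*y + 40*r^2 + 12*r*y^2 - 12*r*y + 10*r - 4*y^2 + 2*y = -210*r^3 - 122*r^2 + 34*r + y^2*(12*r - 4) + y*(18*r^2 - 24*r + 6) + 10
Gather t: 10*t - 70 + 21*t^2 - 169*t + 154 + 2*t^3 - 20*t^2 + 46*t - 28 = 2*t^3 + t^2 - 113*t + 56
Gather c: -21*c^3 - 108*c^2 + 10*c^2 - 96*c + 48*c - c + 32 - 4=-21*c^3 - 98*c^2 - 49*c + 28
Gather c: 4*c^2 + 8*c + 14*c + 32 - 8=4*c^2 + 22*c + 24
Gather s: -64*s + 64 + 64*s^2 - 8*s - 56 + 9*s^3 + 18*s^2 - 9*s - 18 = 9*s^3 + 82*s^2 - 81*s - 10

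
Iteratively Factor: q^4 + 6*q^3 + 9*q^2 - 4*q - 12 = (q + 3)*(q^3 + 3*q^2 - 4) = (q + 2)*(q + 3)*(q^2 + q - 2) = (q + 2)^2*(q + 3)*(q - 1)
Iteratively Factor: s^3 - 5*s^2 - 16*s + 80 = (s - 4)*(s^2 - s - 20) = (s - 5)*(s - 4)*(s + 4)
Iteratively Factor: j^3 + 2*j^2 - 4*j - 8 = (j - 2)*(j^2 + 4*j + 4) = (j - 2)*(j + 2)*(j + 2)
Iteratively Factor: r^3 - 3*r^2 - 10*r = (r)*(r^2 - 3*r - 10) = r*(r + 2)*(r - 5)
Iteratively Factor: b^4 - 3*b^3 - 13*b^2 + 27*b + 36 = (b + 3)*(b^3 - 6*b^2 + 5*b + 12) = (b - 3)*(b + 3)*(b^2 - 3*b - 4) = (b - 4)*(b - 3)*(b + 3)*(b + 1)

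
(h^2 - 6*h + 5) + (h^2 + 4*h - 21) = 2*h^2 - 2*h - 16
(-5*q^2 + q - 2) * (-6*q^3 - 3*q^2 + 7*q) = 30*q^5 + 9*q^4 - 26*q^3 + 13*q^2 - 14*q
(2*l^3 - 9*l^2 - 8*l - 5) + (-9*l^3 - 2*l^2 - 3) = -7*l^3 - 11*l^2 - 8*l - 8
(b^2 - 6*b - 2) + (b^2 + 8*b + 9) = 2*b^2 + 2*b + 7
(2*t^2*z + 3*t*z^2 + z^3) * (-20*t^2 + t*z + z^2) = -40*t^4*z - 58*t^3*z^2 - 15*t^2*z^3 + 4*t*z^4 + z^5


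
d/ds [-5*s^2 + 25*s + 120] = 25 - 10*s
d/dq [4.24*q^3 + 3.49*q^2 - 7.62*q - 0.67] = 12.72*q^2 + 6.98*q - 7.62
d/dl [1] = 0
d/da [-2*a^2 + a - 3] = 1 - 4*a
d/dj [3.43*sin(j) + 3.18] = 3.43*cos(j)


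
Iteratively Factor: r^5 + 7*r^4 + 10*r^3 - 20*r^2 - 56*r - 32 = (r + 2)*(r^4 + 5*r^3 - 20*r - 16) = (r + 1)*(r + 2)*(r^3 + 4*r^2 - 4*r - 16) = (r - 2)*(r + 1)*(r + 2)*(r^2 + 6*r + 8) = (r - 2)*(r + 1)*(r + 2)*(r + 4)*(r + 2)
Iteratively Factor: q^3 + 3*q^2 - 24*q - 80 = (q - 5)*(q^2 + 8*q + 16) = (q - 5)*(q + 4)*(q + 4)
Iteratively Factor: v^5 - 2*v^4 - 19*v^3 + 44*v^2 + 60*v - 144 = (v - 3)*(v^4 + v^3 - 16*v^2 - 4*v + 48) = (v - 3)*(v + 2)*(v^3 - v^2 - 14*v + 24) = (v - 3)^2*(v + 2)*(v^2 + 2*v - 8) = (v - 3)^2*(v + 2)*(v + 4)*(v - 2)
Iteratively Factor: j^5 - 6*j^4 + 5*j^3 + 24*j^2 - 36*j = (j - 3)*(j^4 - 3*j^3 - 4*j^2 + 12*j) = (j - 3)^2*(j^3 - 4*j) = (j - 3)^2*(j - 2)*(j^2 + 2*j) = j*(j - 3)^2*(j - 2)*(j + 2)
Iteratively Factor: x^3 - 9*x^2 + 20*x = (x - 4)*(x^2 - 5*x) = (x - 5)*(x - 4)*(x)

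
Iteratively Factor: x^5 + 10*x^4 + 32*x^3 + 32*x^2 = (x + 4)*(x^4 + 6*x^3 + 8*x^2) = (x + 4)^2*(x^3 + 2*x^2) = (x + 2)*(x + 4)^2*(x^2) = x*(x + 2)*(x + 4)^2*(x)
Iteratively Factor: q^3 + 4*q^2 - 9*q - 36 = (q - 3)*(q^2 + 7*q + 12) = (q - 3)*(q + 4)*(q + 3)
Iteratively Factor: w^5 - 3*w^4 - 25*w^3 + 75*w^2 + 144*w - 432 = (w + 3)*(w^4 - 6*w^3 - 7*w^2 + 96*w - 144) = (w - 4)*(w + 3)*(w^3 - 2*w^2 - 15*w + 36) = (w - 4)*(w - 3)*(w + 3)*(w^2 + w - 12) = (w - 4)*(w - 3)^2*(w + 3)*(w + 4)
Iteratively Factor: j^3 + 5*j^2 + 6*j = (j + 2)*(j^2 + 3*j) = (j + 2)*(j + 3)*(j)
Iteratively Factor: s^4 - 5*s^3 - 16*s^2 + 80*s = (s - 4)*(s^3 - s^2 - 20*s) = s*(s - 4)*(s^2 - s - 20) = s*(s - 5)*(s - 4)*(s + 4)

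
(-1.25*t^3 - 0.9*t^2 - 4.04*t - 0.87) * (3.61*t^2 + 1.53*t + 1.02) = -4.5125*t^5 - 5.1615*t^4 - 17.2364*t^3 - 10.2399*t^2 - 5.4519*t - 0.8874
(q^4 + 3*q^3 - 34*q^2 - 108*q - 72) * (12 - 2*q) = -2*q^5 + 6*q^4 + 104*q^3 - 192*q^2 - 1152*q - 864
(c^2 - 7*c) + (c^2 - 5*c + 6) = 2*c^2 - 12*c + 6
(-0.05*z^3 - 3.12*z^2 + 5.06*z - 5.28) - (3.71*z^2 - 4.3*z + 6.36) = -0.05*z^3 - 6.83*z^2 + 9.36*z - 11.64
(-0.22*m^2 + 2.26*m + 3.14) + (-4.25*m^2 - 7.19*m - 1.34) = -4.47*m^2 - 4.93*m + 1.8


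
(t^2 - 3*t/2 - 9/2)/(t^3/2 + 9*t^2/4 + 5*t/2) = 2*(2*t^2 - 3*t - 9)/(t*(2*t^2 + 9*t + 10))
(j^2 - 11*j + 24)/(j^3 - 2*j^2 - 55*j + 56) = (j - 3)/(j^2 + 6*j - 7)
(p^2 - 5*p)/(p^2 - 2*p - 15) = p/(p + 3)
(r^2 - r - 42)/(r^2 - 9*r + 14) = (r + 6)/(r - 2)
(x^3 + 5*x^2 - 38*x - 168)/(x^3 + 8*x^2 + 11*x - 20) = (x^2 + x - 42)/(x^2 + 4*x - 5)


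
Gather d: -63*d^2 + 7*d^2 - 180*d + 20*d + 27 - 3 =-56*d^2 - 160*d + 24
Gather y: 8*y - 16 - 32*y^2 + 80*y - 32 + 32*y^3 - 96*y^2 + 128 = 32*y^3 - 128*y^2 + 88*y + 80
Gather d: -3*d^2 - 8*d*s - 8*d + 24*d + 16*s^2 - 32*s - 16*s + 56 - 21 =-3*d^2 + d*(16 - 8*s) + 16*s^2 - 48*s + 35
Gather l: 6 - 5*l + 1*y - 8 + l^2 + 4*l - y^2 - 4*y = l^2 - l - y^2 - 3*y - 2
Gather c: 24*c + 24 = 24*c + 24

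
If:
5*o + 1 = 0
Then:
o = -1/5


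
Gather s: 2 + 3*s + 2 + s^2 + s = s^2 + 4*s + 4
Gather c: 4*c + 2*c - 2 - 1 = 6*c - 3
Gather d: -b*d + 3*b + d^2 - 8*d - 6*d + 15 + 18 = 3*b + d^2 + d*(-b - 14) + 33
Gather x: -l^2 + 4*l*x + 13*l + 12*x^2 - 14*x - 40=-l^2 + 13*l + 12*x^2 + x*(4*l - 14) - 40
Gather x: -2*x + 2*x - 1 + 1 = 0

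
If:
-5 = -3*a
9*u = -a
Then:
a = 5/3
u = -5/27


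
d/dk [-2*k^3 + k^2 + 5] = 2*k*(1 - 3*k)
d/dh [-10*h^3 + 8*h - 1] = 8 - 30*h^2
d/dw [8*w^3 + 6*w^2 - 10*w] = 24*w^2 + 12*w - 10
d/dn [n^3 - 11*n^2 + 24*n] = 3*n^2 - 22*n + 24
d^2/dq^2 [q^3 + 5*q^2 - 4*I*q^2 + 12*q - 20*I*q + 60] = 6*q + 10 - 8*I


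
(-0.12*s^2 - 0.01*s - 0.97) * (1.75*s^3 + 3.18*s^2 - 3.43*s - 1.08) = -0.21*s^5 - 0.3991*s^4 - 1.3177*s^3 - 2.9207*s^2 + 3.3379*s + 1.0476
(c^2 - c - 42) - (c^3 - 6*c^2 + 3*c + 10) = -c^3 + 7*c^2 - 4*c - 52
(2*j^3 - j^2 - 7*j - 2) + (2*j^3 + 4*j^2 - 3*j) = 4*j^3 + 3*j^2 - 10*j - 2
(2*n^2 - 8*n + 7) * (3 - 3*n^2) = -6*n^4 + 24*n^3 - 15*n^2 - 24*n + 21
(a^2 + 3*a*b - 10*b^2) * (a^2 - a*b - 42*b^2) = a^4 + 2*a^3*b - 55*a^2*b^2 - 116*a*b^3 + 420*b^4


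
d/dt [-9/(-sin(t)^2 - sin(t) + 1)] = -9*(2*sin(t) + 1)*cos(t)/(sin(t) - cos(t)^2)^2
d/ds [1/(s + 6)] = -1/(s + 6)^2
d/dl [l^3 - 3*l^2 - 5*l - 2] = 3*l^2 - 6*l - 5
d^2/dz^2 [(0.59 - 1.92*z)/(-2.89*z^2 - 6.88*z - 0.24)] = ((1.92*z - 0.59)*(5.78*z + 6.88)*(11.56*z + 13.76) - (33.2928*z + 23.009)*(2.89*z^2 + 6.88*z + 0.24))/(2.89*z^2 + 6.88*z + 0.24)^3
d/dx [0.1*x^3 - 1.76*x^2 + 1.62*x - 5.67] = 0.3*x^2 - 3.52*x + 1.62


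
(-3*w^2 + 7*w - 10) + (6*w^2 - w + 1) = 3*w^2 + 6*w - 9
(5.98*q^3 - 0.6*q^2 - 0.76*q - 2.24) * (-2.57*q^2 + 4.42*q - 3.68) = -15.3686*q^5 + 27.9736*q^4 - 22.7052*q^3 + 4.6056*q^2 - 7.104*q + 8.2432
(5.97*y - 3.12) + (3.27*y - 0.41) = 9.24*y - 3.53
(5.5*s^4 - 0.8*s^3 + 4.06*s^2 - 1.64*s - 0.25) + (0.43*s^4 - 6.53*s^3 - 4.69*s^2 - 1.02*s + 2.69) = 5.93*s^4 - 7.33*s^3 - 0.630000000000001*s^2 - 2.66*s + 2.44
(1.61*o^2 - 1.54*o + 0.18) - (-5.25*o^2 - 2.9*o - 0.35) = 6.86*o^2 + 1.36*o + 0.53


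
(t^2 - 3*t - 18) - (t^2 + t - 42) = 24 - 4*t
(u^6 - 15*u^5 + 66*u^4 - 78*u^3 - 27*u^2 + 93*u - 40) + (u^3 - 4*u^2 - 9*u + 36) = u^6 - 15*u^5 + 66*u^4 - 77*u^3 - 31*u^2 + 84*u - 4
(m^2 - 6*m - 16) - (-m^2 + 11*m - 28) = 2*m^2 - 17*m + 12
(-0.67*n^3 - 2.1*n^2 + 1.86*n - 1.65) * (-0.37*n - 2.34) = 0.2479*n^4 + 2.3448*n^3 + 4.2258*n^2 - 3.7419*n + 3.861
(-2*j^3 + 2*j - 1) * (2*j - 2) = -4*j^4 + 4*j^3 + 4*j^2 - 6*j + 2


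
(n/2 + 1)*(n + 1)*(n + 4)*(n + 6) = n^4/2 + 13*n^3/2 + 28*n^2 + 46*n + 24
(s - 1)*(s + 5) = s^2 + 4*s - 5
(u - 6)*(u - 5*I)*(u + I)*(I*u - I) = I*u^4 + 4*u^3 - 7*I*u^3 - 28*u^2 + 11*I*u^2 + 24*u - 35*I*u + 30*I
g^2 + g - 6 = (g - 2)*(g + 3)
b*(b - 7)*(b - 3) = b^3 - 10*b^2 + 21*b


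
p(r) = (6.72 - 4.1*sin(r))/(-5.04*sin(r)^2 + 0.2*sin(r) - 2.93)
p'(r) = (6.72 - 4.1*sin(r))*(10.08*sin(r)*cos(r) - 0.2*cos(r))/(-5.04*sin(r)^2 + 0.2*sin(r) - 2.93)^2 - 4.1*cos(r)/(-5.04*sin(r)^2 + 0.2*sin(r) - 2.93)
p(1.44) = -0.35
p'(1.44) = 0.13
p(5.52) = -1.74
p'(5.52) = -1.11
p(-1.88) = -1.38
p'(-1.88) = 0.37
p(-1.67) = -1.33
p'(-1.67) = 0.12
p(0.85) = -0.65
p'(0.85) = 1.04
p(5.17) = -1.45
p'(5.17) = -0.57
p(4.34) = -1.41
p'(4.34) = 0.46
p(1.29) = -0.38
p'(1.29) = 0.29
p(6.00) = -2.33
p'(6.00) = -0.83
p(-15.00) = -1.81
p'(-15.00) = 1.19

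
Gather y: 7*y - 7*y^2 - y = -7*y^2 + 6*y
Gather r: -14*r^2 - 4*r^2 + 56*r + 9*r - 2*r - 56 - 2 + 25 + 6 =-18*r^2 + 63*r - 27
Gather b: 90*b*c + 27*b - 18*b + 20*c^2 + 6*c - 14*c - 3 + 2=b*(90*c + 9) + 20*c^2 - 8*c - 1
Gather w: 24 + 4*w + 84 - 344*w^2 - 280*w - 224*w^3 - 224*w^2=-224*w^3 - 568*w^2 - 276*w + 108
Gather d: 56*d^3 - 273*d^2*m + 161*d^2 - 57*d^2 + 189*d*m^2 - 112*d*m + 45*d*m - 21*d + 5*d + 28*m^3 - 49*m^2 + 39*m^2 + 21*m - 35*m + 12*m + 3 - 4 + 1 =56*d^3 + d^2*(104 - 273*m) + d*(189*m^2 - 67*m - 16) + 28*m^3 - 10*m^2 - 2*m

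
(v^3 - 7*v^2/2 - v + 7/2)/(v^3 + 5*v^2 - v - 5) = (v - 7/2)/(v + 5)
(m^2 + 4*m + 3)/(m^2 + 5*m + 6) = (m + 1)/(m + 2)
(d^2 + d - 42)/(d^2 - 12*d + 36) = (d + 7)/(d - 6)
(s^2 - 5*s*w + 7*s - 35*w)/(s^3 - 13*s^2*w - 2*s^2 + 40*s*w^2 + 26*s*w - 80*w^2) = (s + 7)/(s^2 - 8*s*w - 2*s + 16*w)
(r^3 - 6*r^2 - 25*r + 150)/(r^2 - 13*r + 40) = (r^2 - r - 30)/(r - 8)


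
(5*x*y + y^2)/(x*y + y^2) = (5*x + y)/(x + y)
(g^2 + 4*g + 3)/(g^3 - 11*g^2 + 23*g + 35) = (g + 3)/(g^2 - 12*g + 35)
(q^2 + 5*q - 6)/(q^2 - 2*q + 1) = (q + 6)/(q - 1)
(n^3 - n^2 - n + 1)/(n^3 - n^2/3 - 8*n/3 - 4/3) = 3*(n^2 - 2*n + 1)/(3*n^2 - 4*n - 4)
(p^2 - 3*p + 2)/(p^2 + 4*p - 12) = (p - 1)/(p + 6)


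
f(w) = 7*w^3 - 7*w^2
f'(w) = 21*w^2 - 14*w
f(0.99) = -0.07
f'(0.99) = 6.72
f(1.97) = 26.35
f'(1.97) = 53.92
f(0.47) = -0.82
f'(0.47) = -1.94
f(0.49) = -0.86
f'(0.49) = -1.82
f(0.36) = -0.58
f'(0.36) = -2.32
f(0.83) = -0.82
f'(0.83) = 2.85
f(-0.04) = -0.01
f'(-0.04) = 0.59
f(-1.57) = -44.34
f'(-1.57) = 73.74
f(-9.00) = -5670.00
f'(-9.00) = 1827.00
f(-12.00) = -13104.00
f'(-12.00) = 3192.00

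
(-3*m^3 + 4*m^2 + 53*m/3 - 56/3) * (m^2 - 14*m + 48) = -3*m^5 + 46*m^4 - 547*m^3/3 - 74*m^2 + 3328*m/3 - 896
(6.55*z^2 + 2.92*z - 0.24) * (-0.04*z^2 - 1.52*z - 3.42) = -0.262*z^4 - 10.0728*z^3 - 26.8298*z^2 - 9.6216*z + 0.8208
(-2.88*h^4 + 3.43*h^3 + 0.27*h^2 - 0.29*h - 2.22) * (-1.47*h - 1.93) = 4.2336*h^5 + 0.516299999999999*h^4 - 7.0168*h^3 - 0.0948000000000001*h^2 + 3.8231*h + 4.2846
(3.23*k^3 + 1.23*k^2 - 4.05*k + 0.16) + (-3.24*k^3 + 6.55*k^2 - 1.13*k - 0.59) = -0.0100000000000002*k^3 + 7.78*k^2 - 5.18*k - 0.43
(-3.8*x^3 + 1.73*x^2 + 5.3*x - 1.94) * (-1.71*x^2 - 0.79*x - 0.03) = 6.498*x^5 + 0.0436999999999999*x^4 - 10.3157*x^3 - 0.9215*x^2 + 1.3736*x + 0.0582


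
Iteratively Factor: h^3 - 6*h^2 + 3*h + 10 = (h - 2)*(h^2 - 4*h - 5) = (h - 2)*(h + 1)*(h - 5)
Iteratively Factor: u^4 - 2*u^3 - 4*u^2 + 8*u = (u)*(u^3 - 2*u^2 - 4*u + 8) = u*(u - 2)*(u^2 - 4) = u*(u - 2)*(u + 2)*(u - 2)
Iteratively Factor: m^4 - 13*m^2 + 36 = (m - 2)*(m^3 + 2*m^2 - 9*m - 18) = (m - 2)*(m + 2)*(m^2 - 9) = (m - 3)*(m - 2)*(m + 2)*(m + 3)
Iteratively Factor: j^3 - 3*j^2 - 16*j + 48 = (j + 4)*(j^2 - 7*j + 12) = (j - 3)*(j + 4)*(j - 4)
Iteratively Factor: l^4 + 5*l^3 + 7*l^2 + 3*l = (l + 1)*(l^3 + 4*l^2 + 3*l) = (l + 1)*(l + 3)*(l^2 + l) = l*(l + 1)*(l + 3)*(l + 1)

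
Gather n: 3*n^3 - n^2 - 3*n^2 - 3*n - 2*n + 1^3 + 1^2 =3*n^3 - 4*n^2 - 5*n + 2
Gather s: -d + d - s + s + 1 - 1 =0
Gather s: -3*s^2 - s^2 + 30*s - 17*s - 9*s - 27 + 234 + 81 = -4*s^2 + 4*s + 288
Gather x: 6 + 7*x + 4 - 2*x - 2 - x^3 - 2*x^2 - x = -x^3 - 2*x^2 + 4*x + 8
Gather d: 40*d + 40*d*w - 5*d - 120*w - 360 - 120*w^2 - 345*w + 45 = d*(40*w + 35) - 120*w^2 - 465*w - 315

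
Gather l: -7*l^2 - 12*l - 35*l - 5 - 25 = -7*l^2 - 47*l - 30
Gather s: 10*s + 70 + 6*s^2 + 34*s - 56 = 6*s^2 + 44*s + 14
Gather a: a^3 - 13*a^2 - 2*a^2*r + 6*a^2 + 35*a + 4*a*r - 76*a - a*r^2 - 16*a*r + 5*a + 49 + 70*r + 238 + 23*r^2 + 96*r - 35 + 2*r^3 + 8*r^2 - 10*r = a^3 + a^2*(-2*r - 7) + a*(-r^2 - 12*r - 36) + 2*r^3 + 31*r^2 + 156*r + 252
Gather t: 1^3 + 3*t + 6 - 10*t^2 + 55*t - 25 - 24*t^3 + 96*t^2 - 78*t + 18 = -24*t^3 + 86*t^2 - 20*t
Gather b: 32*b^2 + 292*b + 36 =32*b^2 + 292*b + 36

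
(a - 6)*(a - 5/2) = a^2 - 17*a/2 + 15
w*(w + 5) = w^2 + 5*w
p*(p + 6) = p^2 + 6*p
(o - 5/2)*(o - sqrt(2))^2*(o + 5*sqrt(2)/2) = o^4 - 5*o^3/2 + sqrt(2)*o^3/2 - 8*o^2 - 5*sqrt(2)*o^2/4 + 5*sqrt(2)*o + 20*o - 25*sqrt(2)/2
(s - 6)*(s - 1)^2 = s^3 - 8*s^2 + 13*s - 6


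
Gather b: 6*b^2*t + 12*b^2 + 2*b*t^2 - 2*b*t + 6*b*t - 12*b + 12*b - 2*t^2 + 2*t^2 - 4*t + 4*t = b^2*(6*t + 12) + b*(2*t^2 + 4*t)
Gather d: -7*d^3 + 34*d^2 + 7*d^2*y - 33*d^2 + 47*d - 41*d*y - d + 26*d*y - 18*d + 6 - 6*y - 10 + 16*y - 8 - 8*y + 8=-7*d^3 + d^2*(7*y + 1) + d*(28 - 15*y) + 2*y - 4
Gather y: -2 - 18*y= -18*y - 2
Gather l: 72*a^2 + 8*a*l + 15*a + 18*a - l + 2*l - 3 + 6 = 72*a^2 + 33*a + l*(8*a + 1) + 3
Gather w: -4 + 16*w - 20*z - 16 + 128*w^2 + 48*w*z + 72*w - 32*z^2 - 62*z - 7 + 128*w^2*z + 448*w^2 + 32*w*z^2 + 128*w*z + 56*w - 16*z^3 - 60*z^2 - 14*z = w^2*(128*z + 576) + w*(32*z^2 + 176*z + 144) - 16*z^3 - 92*z^2 - 96*z - 27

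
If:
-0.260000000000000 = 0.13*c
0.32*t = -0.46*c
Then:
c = -2.00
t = 2.88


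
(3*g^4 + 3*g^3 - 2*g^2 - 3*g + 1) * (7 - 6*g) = -18*g^5 + 3*g^4 + 33*g^3 + 4*g^2 - 27*g + 7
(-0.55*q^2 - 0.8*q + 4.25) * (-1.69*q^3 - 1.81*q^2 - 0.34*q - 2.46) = 0.9295*q^5 + 2.3475*q^4 - 5.5475*q^3 - 6.0675*q^2 + 0.523*q - 10.455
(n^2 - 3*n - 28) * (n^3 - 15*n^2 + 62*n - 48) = n^5 - 18*n^4 + 79*n^3 + 186*n^2 - 1592*n + 1344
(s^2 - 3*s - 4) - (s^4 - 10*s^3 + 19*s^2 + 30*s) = -s^4 + 10*s^3 - 18*s^2 - 33*s - 4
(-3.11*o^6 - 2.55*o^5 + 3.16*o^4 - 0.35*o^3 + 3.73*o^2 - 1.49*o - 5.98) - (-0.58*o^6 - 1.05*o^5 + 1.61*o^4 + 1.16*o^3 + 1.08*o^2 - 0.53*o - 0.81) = -2.53*o^6 - 1.5*o^5 + 1.55*o^4 - 1.51*o^3 + 2.65*o^2 - 0.96*o - 5.17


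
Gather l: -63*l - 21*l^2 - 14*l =-21*l^2 - 77*l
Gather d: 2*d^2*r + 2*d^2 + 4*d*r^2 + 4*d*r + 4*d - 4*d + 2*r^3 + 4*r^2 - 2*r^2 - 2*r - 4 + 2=d^2*(2*r + 2) + d*(4*r^2 + 4*r) + 2*r^3 + 2*r^2 - 2*r - 2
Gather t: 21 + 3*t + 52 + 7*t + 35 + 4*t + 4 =14*t + 112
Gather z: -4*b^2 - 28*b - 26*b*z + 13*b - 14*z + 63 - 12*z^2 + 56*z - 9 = -4*b^2 - 15*b - 12*z^2 + z*(42 - 26*b) + 54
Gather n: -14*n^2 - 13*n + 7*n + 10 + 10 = -14*n^2 - 6*n + 20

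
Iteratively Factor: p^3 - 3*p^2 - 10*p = (p - 5)*(p^2 + 2*p) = (p - 5)*(p + 2)*(p)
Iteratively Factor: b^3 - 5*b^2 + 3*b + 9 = (b + 1)*(b^2 - 6*b + 9) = (b - 3)*(b + 1)*(b - 3)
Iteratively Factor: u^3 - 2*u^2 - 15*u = (u - 5)*(u^2 + 3*u) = u*(u - 5)*(u + 3)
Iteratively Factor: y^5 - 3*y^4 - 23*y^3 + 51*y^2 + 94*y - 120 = (y - 3)*(y^4 - 23*y^2 - 18*y + 40) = (y - 3)*(y - 1)*(y^3 + y^2 - 22*y - 40) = (y - 3)*(y - 1)*(y + 4)*(y^2 - 3*y - 10) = (y - 5)*(y - 3)*(y - 1)*(y + 4)*(y + 2)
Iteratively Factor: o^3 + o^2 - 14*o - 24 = (o + 3)*(o^2 - 2*o - 8) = (o - 4)*(o + 3)*(o + 2)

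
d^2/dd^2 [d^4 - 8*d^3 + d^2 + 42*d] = 12*d^2 - 48*d + 2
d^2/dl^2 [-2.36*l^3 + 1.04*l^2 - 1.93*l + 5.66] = 2.08 - 14.16*l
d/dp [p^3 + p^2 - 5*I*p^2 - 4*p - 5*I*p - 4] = 3*p^2 + p*(2 - 10*I) - 4 - 5*I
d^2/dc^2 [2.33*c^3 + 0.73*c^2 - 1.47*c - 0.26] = 13.98*c + 1.46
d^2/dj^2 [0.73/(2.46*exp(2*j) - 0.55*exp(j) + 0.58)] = ((0.4015 - 7.1832*exp(j))*(2.46*exp(2*j) - 0.55*exp(j) + 0.58) + 0.73*(4.92*exp(j) - 0.55)*(9.84*exp(j) - 1.1)*exp(j))*exp(j)/(2.46*exp(2*j) - 0.55*exp(j) + 0.58)^3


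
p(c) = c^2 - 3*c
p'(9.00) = 15.00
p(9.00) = 54.00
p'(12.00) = 21.00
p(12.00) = 108.00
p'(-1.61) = -6.22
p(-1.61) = 7.42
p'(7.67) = 12.34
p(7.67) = 35.82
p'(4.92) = 6.84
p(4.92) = 9.45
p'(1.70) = 0.40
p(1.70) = -2.21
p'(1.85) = 0.70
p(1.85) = -2.13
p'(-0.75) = -4.50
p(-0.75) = 2.81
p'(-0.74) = -4.48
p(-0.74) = 2.77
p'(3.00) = 3.00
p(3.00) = 0.00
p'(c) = 2*c - 3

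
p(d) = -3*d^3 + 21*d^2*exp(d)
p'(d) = 21*d^2*exp(d) - 9*d^2 + 42*d*exp(d)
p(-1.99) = 35.01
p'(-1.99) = -35.70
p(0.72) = 21.25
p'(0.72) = 79.83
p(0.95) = 46.43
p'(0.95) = 144.05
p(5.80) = 232751.49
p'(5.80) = 313495.03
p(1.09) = 70.32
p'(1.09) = 199.68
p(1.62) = 265.73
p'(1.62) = 598.68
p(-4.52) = 281.71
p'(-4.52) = -181.27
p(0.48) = 7.49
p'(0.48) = 38.33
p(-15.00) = 10125.00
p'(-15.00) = -2025.00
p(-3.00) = 90.41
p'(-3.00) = -77.86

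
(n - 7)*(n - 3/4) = n^2 - 31*n/4 + 21/4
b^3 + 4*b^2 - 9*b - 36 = (b - 3)*(b + 3)*(b + 4)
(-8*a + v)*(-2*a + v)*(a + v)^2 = 16*a^4 + 22*a^3*v - 3*a^2*v^2 - 8*a*v^3 + v^4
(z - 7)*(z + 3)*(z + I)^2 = z^4 - 4*z^3 + 2*I*z^3 - 22*z^2 - 8*I*z^2 + 4*z - 42*I*z + 21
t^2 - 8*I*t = t*(t - 8*I)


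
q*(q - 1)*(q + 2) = q^3 + q^2 - 2*q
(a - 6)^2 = a^2 - 12*a + 36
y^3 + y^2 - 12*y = y*(y - 3)*(y + 4)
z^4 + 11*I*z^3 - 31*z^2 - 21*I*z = z*(z + I)*(z + 3*I)*(z + 7*I)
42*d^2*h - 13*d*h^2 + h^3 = h*(-7*d + h)*(-6*d + h)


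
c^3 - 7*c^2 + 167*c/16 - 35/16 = (c - 5)*(c - 7/4)*(c - 1/4)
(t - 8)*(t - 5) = t^2 - 13*t + 40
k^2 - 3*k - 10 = (k - 5)*(k + 2)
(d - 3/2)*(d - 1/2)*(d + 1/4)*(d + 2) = d^4 + d^3/4 - 13*d^2/4 + 11*d/16 + 3/8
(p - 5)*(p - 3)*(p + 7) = p^3 - p^2 - 41*p + 105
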